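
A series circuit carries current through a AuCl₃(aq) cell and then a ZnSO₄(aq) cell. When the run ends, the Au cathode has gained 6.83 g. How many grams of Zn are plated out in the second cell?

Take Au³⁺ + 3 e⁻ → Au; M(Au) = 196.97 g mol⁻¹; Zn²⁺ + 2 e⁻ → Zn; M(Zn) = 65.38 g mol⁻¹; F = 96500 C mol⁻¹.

3.40 g

n(Au) = 6.83 / 196.97 = 0.03468 mol.
Since Au³⁺ + 3 e⁻ → Au, n(e⁻) passed = 3 × 0.03468 = 0.1040 mol.
Cells in series carry the same charge, so the same 0.1040 mol of electrons passes through cell 2.
Zn²⁺ + 2 e⁻ → Zn, so n(Zn) = 0.1040 / 2 = 0.05201 mol.
m(Zn) = 0.05201 × 65.38 = 3.40 g.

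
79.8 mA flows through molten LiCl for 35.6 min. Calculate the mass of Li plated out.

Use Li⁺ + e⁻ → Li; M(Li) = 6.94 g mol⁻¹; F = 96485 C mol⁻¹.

0.0123 g

Q = I·t = 0.07980 A × 2136.0 s = 170.5 C.
n(e⁻) = Q/F = 170.5 / 96485 = 0.001767 mol.
Li⁺ + e⁻ → Li, so n(Li) = n(e⁻)/1 = 0.001767 mol.
m = n·M = 0.001767 × 6.94 = 0.0123 g.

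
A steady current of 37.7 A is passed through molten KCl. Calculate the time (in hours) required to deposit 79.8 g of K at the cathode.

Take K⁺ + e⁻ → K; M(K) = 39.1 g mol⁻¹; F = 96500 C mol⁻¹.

n(K) = m/M = 79.8 / 39.1 = 2.041 mol.
Each K atom requires 1 electron, so n(e⁻) = 1 × 2.041 = 2.041 mol.
Q = n(e⁻)·F = 2.041 × 96500 = 196900 C.
t = Q/I = 196900 / 37.70 A = 5224 s = 1.45 h.

1.45 h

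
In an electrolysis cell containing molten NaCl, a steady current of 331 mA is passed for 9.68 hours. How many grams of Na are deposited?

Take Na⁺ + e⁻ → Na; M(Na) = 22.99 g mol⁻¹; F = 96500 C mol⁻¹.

2.75 g

Q = I·t = 0.3310 A × 34848 s = 11530 C.
n(e⁻) = Q/F = 11530 / 96500 = 0.1195 mol.
Na⁺ + e⁻ → Na, so n(Na) = n(e⁻)/1 = 0.1195 mol.
m = n·M = 0.1195 × 22.99 = 2.75 g.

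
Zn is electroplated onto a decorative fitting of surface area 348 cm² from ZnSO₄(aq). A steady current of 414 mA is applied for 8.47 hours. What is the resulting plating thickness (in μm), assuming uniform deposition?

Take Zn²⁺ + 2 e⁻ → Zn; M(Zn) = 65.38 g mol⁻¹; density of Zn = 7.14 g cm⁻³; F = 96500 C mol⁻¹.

Q = I·t = 0.4140 × 30492 = 12620 C; n(e⁻) = 0.1308 mol.
n(Zn) = n(e⁻)/2 = 0.06541 mol, so m = 0.06541 × 65.38 = 4.276 g.
Volume = m/ρ = 4.276 / 7.14 = 0.5989 cm³.
Thickness = V/A = 0.5989 / 348 = 0.00172 cm = 17.2 μm.

17.2 μm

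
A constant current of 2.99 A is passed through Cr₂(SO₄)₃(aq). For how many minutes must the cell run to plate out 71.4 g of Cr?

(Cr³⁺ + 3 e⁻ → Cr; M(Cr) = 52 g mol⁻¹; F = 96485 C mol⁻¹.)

2220 min

n(Cr) = m/M = 71.4 / 52 = 1.373 mol.
Each Cr atom requires 3 electrons, so n(e⁻) = 3 × 1.373 = 4.119 mol.
Q = n(e⁻)·F = 4.119 × 96485 = 397400 C.
t = Q/I = 397400 / 2.990 A = 132900 s = 2220 min.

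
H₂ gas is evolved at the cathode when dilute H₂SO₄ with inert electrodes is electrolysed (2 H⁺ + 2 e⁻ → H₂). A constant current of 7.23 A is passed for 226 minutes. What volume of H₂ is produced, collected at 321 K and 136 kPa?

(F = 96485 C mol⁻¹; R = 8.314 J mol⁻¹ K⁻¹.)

9.97 L

Q = I·t = 7.230 A × 13560 s = 98040 C.
n(e⁻) = Q/F = 98040 / 96485 = 1.016 mol.
2 electrons are transferred per H₂ molecule, so n(H₂) = 1.016 / 2 = 0.5081 mol.
V = nRT/P = (0.5081 × 8.314 × 321) / (136 × 10³ Pa) = 0.00997 m³ = 9.97 L.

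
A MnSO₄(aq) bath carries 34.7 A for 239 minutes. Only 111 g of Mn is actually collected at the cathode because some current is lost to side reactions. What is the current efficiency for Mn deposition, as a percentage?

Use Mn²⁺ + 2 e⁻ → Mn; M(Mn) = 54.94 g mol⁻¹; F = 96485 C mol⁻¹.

Q = I·t = 34.70 × 14340 = 497600 C; n(e⁻) = 497600/96485 = 5.157 mol.
Theoretical n(Mn) = n(e⁻)/2 = 2.579 mol, i.e. m_theo = 2.579 × 54.94 = 141.7 g.
Efficiency = m_actual / m_theo = 111 / 141.7 = 78.4 %.

78.4 %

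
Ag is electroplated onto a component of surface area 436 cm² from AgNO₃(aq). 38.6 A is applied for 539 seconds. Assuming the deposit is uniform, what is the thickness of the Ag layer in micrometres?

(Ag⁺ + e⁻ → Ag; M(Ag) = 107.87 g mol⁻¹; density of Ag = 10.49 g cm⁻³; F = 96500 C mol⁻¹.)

50.8 μm

Q = I·t = 38.60 × 539.00 = 20810 C; n(e⁻) = 0.2156 mol.
n(Ag) = n(e⁻)/1 = 0.2156 mol, so m = 0.2156 × 107.87 = 23.26 g.
Volume = m/ρ = 23.26 / 10.49 = 2.217 cm³.
Thickness = V/A = 2.217 / 436 = 0.00508 cm = 50.8 μm.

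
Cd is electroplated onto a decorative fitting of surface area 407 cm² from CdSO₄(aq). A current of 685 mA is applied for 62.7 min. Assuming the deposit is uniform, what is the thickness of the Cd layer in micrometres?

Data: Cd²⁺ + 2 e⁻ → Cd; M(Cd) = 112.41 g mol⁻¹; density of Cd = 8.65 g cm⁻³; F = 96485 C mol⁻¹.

Q = I·t = 0.6850 × 3762.0 = 2577 C; n(e⁻) = 0.02671 mol.
n(Cd) = n(e⁻)/2 = 0.01335 mol, so m = 0.01335 × 112.41 = 1.501 g.
Volume = m/ρ = 1.501 / 8.65 = 0.1735 cm³.
Thickness = V/A = 0.1735 / 407 = 4.26 × 10⁻⁴ cm = 4.26 μm.

4.26 μm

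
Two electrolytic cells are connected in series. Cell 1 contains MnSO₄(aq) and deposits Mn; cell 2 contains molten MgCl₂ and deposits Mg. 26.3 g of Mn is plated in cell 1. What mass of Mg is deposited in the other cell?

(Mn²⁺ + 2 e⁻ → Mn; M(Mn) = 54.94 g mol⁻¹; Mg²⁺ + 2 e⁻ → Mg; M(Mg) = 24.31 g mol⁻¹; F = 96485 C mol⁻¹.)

n(Mn) = 26.3 / 54.94 = 0.4787 mol.
Since Mn²⁺ + 2 e⁻ → Mn, n(e⁻) passed = 2 × 0.4787 = 0.9574 mol.
Cells in series carry the same charge, so the same 0.9574 mol of electrons passes through cell 2.
Mg²⁺ + 2 e⁻ → Mg, so n(Mg) = 0.9574 / 2 = 0.4787 mol.
m(Mg) = 0.4787 × 24.31 = 11.6 g.

11.6 g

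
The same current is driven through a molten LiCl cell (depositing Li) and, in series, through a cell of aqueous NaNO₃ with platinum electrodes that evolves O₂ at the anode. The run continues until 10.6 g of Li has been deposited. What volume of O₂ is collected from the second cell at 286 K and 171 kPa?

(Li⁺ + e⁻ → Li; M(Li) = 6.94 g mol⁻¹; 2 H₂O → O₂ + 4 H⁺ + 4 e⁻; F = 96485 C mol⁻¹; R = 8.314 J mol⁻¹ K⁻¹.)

5.31 L

n(Li) = 10.6 / 6.94 = 1.527 mol, so n(e⁻) = 1 × 1.527 = 1.527 mol.
The cells are in series, so the same 1.527 mol of electrons passes through the second cell.
2 H₂O → O₂ + 4 H⁺ + 4 e⁻ — 4 mol e⁻ per mol O₂, so n(O₂) = 1.527/4 = 0.3818 mol.
V = nRT/P = (0.3818 × 8.314 × 286) / (171 × 10³) = 0.00531 m³ = 5.31 L.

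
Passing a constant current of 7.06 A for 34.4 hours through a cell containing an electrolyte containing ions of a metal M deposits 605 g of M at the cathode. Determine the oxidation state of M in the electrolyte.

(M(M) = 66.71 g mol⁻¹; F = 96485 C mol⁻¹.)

Q = I·t = 7.060 A × 123840 s = 874300 C, so n(e⁻) = 874300/96485 = 9.062 mol.
n(M) deposited = 605 / 66.71 = 9.069 mol.
Electrons per atom = n(e⁻)/n(M) = 9.062 / 9.069 = 0.999 ≈ 1, so the ion is M⁺.

+1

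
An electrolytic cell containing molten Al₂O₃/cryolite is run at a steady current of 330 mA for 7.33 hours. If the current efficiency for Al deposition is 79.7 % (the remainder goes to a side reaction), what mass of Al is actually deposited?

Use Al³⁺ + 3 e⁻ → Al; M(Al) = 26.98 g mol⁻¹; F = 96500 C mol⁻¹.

Q = I·t = 0.3300 × 26388 = 8708 C.
n(e⁻) = 8708/96500 = 0.09024 mol; theoretically n(Al) = 0.09024/3 = 0.03008 mol, m_theo = 0.8115 g.
At 79.7 % efficiency, m_actual = 0.797 × 0.8115 = 0.647 g.

0.647 g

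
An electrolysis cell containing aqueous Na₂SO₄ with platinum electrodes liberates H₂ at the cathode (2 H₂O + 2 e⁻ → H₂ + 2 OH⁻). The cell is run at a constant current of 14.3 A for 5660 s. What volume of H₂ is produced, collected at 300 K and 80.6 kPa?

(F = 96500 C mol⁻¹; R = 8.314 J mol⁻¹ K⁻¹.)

13.0 L

Q = I·t = 14.30 A × 5660.0 s = 80940 C.
n(e⁻) = Q/F = 80940 / 96500 = 0.8387 mol.
2 electrons are transferred per H₂ molecule, so n(H₂) = 0.8387 / 2 = 0.4194 mol.
V = nRT/P = (0.4194 × 8.314 × 300) / (80.6 × 10³ Pa) = 0.0130 m³ = 13.0 L.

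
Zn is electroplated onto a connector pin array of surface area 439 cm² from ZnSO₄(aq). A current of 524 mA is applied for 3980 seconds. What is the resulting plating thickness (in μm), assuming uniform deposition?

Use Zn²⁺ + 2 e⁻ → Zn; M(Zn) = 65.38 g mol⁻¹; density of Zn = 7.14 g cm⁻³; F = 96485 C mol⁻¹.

Q = I·t = 0.5240 × 3980.0 = 2086 C; n(e⁻) = 0.02161 mol.
n(Zn) = n(e⁻)/2 = 0.01081 mol, so m = 0.01081 × 65.38 = 0.7066 g.
Volume = m/ρ = 0.7066 / 7.14 = 0.09896 cm³.
Thickness = V/A = 0.09896 / 439 = 2.25 × 10⁻⁴ cm = 2.25 μm.

2.25 μm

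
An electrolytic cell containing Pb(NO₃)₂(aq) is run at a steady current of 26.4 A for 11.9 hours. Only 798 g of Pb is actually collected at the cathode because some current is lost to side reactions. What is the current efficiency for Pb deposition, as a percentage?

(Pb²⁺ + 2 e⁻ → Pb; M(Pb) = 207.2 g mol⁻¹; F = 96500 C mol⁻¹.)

65.7 %

Q = I·t = 26.40 × 42840 = 1131000 C; n(e⁻) = 1131000/96500 = 11.72 mol.
Theoretical n(Pb) = n(e⁻)/2 = 5.860 mol, i.e. m_theo = 5.860 × 207.2 = 1214 g.
Efficiency = m_actual / m_theo = 798 / 1214 = 65.7 %.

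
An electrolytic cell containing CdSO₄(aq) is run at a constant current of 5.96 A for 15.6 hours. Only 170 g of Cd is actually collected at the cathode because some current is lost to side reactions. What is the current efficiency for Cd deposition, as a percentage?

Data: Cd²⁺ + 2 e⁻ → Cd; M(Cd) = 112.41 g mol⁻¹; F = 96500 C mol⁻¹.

Q = I·t = 5.960 × 56160 = 334700 C; n(e⁻) = 334700/96500 = 3.469 mol.
Theoretical n(Cd) = n(e⁻)/2 = 1.734 mol, i.e. m_theo = 1.734 × 112.41 = 194.9 g.
Efficiency = m_actual / m_theo = 170 / 194.9 = 87.2 %.

87.2 %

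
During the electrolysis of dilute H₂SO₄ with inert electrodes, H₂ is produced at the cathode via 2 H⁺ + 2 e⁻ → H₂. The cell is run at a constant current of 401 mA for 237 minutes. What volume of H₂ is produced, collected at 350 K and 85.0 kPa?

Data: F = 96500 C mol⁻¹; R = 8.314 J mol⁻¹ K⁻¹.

1.01 L

Q = I·t = 0.4010 A × 14220 s = 5702 C.
n(e⁻) = Q/F = 5702 / 96500 = 0.05909 mol.
2 electrons are transferred per H₂ molecule, so n(H₂) = 0.05909 / 2 = 0.02955 mol.
V = nRT/P = (0.02955 × 8.314 × 350) / (85.0 × 10³ Pa) = 0.00101 m³ = 1.01 L.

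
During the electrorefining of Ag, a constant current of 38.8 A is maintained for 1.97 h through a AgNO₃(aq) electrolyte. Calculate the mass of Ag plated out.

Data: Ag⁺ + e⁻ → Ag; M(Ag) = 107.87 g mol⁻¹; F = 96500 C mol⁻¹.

Q = I·t = 38.80 A × 7092.0 s = 275200 C.
n(e⁻) = Q/F = 275200 / 96500 = 2.851 mol.
Ag⁺ + e⁻ → Ag, so n(Ag) = n(e⁻)/1 = 2.851 mol.
m = n·M = 2.851 × 107.87 = 308 g.

308 g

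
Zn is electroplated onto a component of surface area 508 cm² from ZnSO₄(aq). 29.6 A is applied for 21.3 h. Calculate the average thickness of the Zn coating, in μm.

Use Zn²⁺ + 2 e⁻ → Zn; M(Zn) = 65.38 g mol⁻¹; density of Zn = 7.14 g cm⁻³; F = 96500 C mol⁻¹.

Q = I·t = 29.60 × 76680 = 2270000 C; n(e⁻) = 23.52 mol.
n(Zn) = n(e⁻)/2 = 11.76 mol, so m = 11.76 × 65.38 = 768.9 g.
Volume = m/ρ = 768.9 / 7.14 = 107.7 cm³.
Thickness = V/A = 107.7 / 508 = 0.212 cm = 2120 μm.

2120 μm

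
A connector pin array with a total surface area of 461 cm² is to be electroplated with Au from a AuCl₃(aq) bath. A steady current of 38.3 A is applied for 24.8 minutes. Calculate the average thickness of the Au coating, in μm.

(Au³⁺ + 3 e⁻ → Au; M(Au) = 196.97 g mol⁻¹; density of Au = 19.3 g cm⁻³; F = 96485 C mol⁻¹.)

Q = I·t = 38.30 × 1488.0 = 56990 C; n(e⁻) = 0.5907 mol.
n(Au) = n(e⁻)/3 = 0.1969 mol, so m = 0.1969 × 196.97 = 38.78 g.
Volume = m/ρ = 38.78 / 19.3 = 2.009 cm³.
Thickness = V/A = 2.009 / 461 = 0.00436 cm = 43.6 μm.

43.6 μm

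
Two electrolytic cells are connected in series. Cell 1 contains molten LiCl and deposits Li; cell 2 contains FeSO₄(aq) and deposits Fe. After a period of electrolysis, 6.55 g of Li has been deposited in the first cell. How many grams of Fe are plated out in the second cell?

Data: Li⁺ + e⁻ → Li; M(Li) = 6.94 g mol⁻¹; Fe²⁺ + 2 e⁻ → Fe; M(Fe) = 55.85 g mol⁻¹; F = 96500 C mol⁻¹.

26.4 g

n(Li) = 6.55 / 6.94 = 0.9438 mol.
Since Li⁺ + e⁻ → Li, n(e⁻) passed = 1 × 0.9438 = 0.9438 mol.
Cells in series carry the same charge, so the same 0.9438 mol of electrons passes through cell 2.
Fe²⁺ + 2 e⁻ → Fe, so n(Fe) = 0.9438 / 2 = 0.4719 mol.
m(Fe) = 0.4719 × 55.85 = 26.4 g.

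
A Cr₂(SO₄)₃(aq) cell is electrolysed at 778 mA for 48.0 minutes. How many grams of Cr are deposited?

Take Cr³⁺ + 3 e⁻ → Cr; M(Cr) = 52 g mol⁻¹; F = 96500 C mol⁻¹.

0.402 g

Q = I·t = 0.7780 A × 2880.0 s = 2241 C.
n(e⁻) = Q/F = 2241 / 96500 = 0.02322 mol.
Cr³⁺ + 3 e⁻ → Cr, so n(Cr) = n(e⁻)/3 = 0.007740 mol.
m = n·M = 0.007740 × 52 = 0.402 g.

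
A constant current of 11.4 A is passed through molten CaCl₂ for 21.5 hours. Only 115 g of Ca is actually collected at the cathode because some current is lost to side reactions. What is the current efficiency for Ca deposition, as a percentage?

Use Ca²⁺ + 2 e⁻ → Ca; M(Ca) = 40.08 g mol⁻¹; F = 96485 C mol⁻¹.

62.8 %

Q = I·t = 11.40 × 77400 = 882400 C; n(e⁻) = 882400/96485 = 9.145 mol.
Theoretical n(Ca) = n(e⁻)/2 = 4.573 mol, i.e. m_theo = 4.573 × 40.08 = 183.3 g.
Efficiency = m_actual / m_theo = 115 / 183.3 = 62.8 %.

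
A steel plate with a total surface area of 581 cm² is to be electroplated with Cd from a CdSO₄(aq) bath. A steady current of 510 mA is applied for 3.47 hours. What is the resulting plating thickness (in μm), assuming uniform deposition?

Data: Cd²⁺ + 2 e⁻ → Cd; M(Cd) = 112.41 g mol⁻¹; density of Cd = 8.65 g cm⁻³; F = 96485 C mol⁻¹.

Q = I·t = 0.5100 × 12492 = 6371 C; n(e⁻) = 0.06603 mol.
n(Cd) = n(e⁻)/2 = 0.03302 mol, so m = 0.03302 × 112.41 = 3.711 g.
Volume = m/ρ = 3.711 / 8.65 = 0.4290 cm³.
Thickness = V/A = 0.4290 / 581 = 7.38 × 10⁻⁴ cm = 7.38 μm.

7.38 μm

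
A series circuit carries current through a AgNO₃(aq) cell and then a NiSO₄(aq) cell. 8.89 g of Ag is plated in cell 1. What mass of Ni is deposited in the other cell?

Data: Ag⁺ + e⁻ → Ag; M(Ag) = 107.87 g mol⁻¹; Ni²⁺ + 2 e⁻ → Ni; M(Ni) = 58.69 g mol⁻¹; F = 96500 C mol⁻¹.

2.42 g

n(Ag) = 8.89 / 107.87 = 0.08241 mol.
Since Ag⁺ + e⁻ → Ag, n(e⁻) passed = 1 × 0.08241 = 0.08241 mol.
Cells in series carry the same charge, so the same 0.08241 mol of electrons passes through cell 2.
Ni²⁺ + 2 e⁻ → Ni, so n(Ni) = 0.08241 / 2 = 0.04121 mol.
m(Ni) = 0.04121 × 58.69 = 2.42 g.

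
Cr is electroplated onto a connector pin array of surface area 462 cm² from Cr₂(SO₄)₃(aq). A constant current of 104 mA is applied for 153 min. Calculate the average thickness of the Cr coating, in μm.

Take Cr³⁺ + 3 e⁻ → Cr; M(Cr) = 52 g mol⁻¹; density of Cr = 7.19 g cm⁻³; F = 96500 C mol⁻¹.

0.516 μm

Q = I·t = 0.1040 × 9180.0 = 954.7 C; n(e⁻) = 0.009893 mol.
n(Cr) = n(e⁻)/3 = 0.003298 mol, so m = 0.003298 × 52 = 0.1715 g.
Volume = m/ρ = 0.1715 / 7.19 = 0.02385 cm³.
Thickness = V/A = 0.02385 / 462 = 5.16 × 10⁻⁵ cm = 0.516 μm.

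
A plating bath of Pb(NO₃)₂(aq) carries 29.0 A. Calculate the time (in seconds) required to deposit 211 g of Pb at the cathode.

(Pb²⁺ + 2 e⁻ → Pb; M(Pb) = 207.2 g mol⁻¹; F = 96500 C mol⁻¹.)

n(Pb) = m/M = 211 / 207.2 = 1.018 mol.
Each Pb atom requires 2 electrons, so n(e⁻) = 2 × 1.018 = 2.037 mol.
Q = n(e⁻)·F = 2.037 × 96500 = 196500 C.
t = Q/I = 196500 / 29.00 A = 6777 s.

6780 s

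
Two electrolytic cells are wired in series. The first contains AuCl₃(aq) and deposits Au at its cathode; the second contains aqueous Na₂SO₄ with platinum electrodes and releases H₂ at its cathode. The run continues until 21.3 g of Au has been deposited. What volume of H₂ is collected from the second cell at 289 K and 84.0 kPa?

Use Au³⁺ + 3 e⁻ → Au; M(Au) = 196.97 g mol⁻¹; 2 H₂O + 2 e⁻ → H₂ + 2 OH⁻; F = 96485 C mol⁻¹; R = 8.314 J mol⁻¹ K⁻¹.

n(Au) = 21.3 / 196.97 = 0.1081 mol, so n(e⁻) = 3 × 0.1081 = 0.3244 mol.
The cells are in series, so the same 0.3244 mol of electrons passes through the second cell.
2 H₂O + 2 e⁻ → H₂ + 2 OH⁻ — 2 mol e⁻ per mol H₂, so n(H₂) = 0.3244/2 = 0.1622 mol.
V = nRT/P = (0.1622 × 8.314 × 289) / (84.0 × 10³) = 0.00464 m³ = 4.64 L.

4.64 L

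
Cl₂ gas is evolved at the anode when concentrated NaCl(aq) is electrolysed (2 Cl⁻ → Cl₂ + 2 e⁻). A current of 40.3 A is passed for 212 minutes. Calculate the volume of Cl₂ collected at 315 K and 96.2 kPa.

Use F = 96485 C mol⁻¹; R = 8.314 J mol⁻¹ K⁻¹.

72.3 L

Q = I·t = 40.30 A × 12720 s = 512600 C.
n(e⁻) = Q/F = 512600 / 96485 = 5.313 mol.
2 electrons are transferred per Cl₂ molecule, so n(Cl₂) = 5.313 / 2 = 2.656 mol.
V = nRT/P = (2.656 × 8.314 × 315) / (96.2 × 10³ Pa) = 0.0723 m³ = 72.3 L.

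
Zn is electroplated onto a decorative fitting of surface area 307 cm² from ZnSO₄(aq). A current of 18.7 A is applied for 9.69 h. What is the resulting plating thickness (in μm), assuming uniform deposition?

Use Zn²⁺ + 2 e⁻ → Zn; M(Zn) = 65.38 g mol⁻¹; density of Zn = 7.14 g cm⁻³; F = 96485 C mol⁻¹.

1010 μm

Q = I·t = 18.70 × 34884 = 652300 C; n(e⁻) = 6.761 mol.
n(Zn) = n(e⁻)/2 = 3.380 mol, so m = 3.380 × 65.38 = 221.0 g.
Volume = m/ρ = 221.0 / 7.14 = 30.95 cm³.
Thickness = V/A = 30.95 / 307 = 0.101 cm = 1010 μm.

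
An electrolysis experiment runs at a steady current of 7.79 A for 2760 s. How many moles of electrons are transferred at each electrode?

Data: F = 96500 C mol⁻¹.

0.223 mol

Q = I·t = 7.790 A × 2760.0 s = 21500 C.
n(e⁻) = Q/F = 21500 / 96500 = 0.223 mol.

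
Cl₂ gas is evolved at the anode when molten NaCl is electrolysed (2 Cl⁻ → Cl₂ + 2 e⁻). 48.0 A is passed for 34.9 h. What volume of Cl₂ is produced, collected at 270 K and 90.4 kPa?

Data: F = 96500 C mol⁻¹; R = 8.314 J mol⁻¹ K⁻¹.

Q = I·t = 48.00 A × 125640 s = 6031000 C.
n(e⁻) = Q/F = 6031000 / 96500 = 62.49 mol.
2 electrons are transferred per Cl₂ molecule, so n(Cl₂) = 62.49 / 2 = 31.25 mol.
V = nRT/P = (31.25 × 8.314 × 270) / (90.4 × 10³ Pa) = 0.776 m³ = 776 L.

776 L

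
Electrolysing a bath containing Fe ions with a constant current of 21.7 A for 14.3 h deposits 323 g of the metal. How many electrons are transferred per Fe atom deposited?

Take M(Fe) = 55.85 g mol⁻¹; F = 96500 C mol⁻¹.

Q = I·t = 21.70 A × 51480 s = 1117000 C, so n(e⁻) = 1117000/96500 = 11.58 mol.
n(Fe) deposited = 323 / 55.85 = 5.783 mol.
Electrons per atom = n(e⁻)/n(Fe) = 11.58 / 5.783 = 2.00 ≈ 2, so the ion is Fe²⁺.

2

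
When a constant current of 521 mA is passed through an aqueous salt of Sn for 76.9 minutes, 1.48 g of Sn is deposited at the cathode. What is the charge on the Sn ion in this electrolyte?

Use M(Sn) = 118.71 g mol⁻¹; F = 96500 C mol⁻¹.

Q = I·t = 0.5210 A × 4614.0 s = 2404 C, so n(e⁻) = 2404/96500 = 0.02491 mol.
n(Sn) deposited = 1.48 / 118.71 = 0.01247 mol.
Electrons per atom = n(e⁻)/n(Sn) = 0.02491 / 0.01247 = 2.00 ≈ 2, so the ion is Sn²⁺.

+2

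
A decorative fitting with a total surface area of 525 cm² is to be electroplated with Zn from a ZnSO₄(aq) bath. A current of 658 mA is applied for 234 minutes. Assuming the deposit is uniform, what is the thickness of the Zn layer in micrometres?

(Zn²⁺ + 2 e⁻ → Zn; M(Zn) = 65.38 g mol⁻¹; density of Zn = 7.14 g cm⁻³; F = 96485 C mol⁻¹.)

8.35 μm

Q = I·t = 0.6580 × 14040 = 9238 C; n(e⁻) = 0.09575 mol.
n(Zn) = n(e⁻)/2 = 0.04787 mol, so m = 0.04787 × 65.38 = 3.130 g.
Volume = m/ρ = 3.130 / 7.14 = 0.4384 cm³.
Thickness = V/A = 0.4384 / 525 = 8.35 × 10⁻⁴ cm = 8.35 μm.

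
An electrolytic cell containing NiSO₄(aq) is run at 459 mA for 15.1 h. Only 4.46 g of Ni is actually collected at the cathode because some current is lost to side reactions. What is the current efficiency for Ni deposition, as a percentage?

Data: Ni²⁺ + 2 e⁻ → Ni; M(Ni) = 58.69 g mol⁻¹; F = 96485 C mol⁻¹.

Q = I·t = 0.4590 × 54360 = 24950 C; n(e⁻) = 24950/96485 = 0.2586 mol.
Theoretical n(Ni) = n(e⁻)/2 = 0.1293 mol, i.e. m_theo = 0.1293 × 58.69 = 7.589 g.
Efficiency = m_actual / m_theo = 4.46 / 7.589 = 58.8 %.

58.8 %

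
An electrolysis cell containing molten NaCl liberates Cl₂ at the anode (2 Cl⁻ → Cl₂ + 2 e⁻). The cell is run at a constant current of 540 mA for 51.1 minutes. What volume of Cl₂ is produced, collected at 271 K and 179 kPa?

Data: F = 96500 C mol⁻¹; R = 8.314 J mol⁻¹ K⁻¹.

Q = I·t = 0.5400 A × 3066.0 s = 1656 C.
n(e⁻) = Q/F = 1656 / 96500 = 0.01716 mol.
2 electrons are transferred per Cl₂ molecule, so n(Cl₂) = 0.01716 / 2 = 0.008578 mol.
V = nRT/P = (0.008578 × 8.314 × 271) / (179 × 10³ Pa) = 1.08 × 10⁻⁴ m³ = 0.108 L.

0.108 L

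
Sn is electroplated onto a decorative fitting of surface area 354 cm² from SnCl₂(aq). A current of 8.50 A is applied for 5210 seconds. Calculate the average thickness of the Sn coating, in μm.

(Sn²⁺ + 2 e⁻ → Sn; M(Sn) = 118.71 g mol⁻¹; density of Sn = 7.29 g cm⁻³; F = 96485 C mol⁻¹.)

Q = I·t = 8.500 × 5210.0 = 44280 C; n(e⁻) = 0.4590 mol.
n(Sn) = n(e⁻)/2 = 0.2295 mol, so m = 0.2295 × 118.71 = 27.24 g.
Volume = m/ρ = 27.24 / 7.29 = 3.737 cm³.
Thickness = V/A = 3.737 / 354 = 0.0106 cm = 106 μm.

106 μm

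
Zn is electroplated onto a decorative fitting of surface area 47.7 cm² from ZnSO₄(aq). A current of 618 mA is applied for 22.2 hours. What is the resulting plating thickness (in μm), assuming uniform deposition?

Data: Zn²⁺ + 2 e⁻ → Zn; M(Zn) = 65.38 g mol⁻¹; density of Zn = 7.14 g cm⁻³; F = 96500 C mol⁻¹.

491 μm

Q = I·t = 0.6180 × 79920 = 49390 C; n(e⁻) = 0.5118 mol.
n(Zn) = n(e⁻)/2 = 0.2559 mol, so m = 0.2559 × 65.38 = 16.73 g.
Volume = m/ρ = 16.73 / 7.14 = 2.343 cm³.
Thickness = V/A = 2.343 / 47.7 = 0.0491 cm = 491 μm.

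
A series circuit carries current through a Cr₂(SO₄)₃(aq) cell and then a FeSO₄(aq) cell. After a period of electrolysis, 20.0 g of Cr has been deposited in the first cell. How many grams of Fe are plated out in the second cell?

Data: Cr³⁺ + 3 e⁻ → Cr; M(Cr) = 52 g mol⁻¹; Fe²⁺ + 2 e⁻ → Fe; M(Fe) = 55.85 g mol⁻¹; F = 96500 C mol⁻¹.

32.2 g

n(Cr) = 20.0 / 52 = 0.3846 mol.
Since Cr³⁺ + 3 e⁻ → Cr, n(e⁻) passed = 3 × 0.3846 = 1.154 mol.
Cells in series carry the same charge, so the same 1.154 mol of electrons passes through cell 2.
Fe²⁺ + 2 e⁻ → Fe, so n(Fe) = 1.154 / 2 = 0.5769 mol.
m(Fe) = 0.5769 × 55.85 = 32.2 g.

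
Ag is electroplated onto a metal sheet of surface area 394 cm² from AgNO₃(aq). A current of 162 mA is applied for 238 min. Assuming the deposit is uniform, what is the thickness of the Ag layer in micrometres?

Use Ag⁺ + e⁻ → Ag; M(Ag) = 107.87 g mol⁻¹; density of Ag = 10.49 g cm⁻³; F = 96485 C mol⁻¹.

Q = I·t = 0.1620 × 14280 = 2313 C; n(e⁻) = 0.02398 mol.
n(Ag) = n(e⁻)/1 = 0.02398 mol, so m = 0.02398 × 107.87 = 2.586 g.
Volume = m/ρ = 2.586 / 10.49 = 0.2466 cm³.
Thickness = V/A = 0.2466 / 394 = 6.26 × 10⁻⁴ cm = 6.26 μm.

6.26 μm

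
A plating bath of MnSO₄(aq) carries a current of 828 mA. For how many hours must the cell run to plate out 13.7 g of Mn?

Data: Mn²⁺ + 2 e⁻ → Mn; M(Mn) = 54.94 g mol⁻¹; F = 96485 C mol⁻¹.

16.1 h

n(Mn) = m/M = 13.7 / 54.94 = 0.2494 mol.
Each Mn atom requires 2 electrons, so n(e⁻) = 2 × 0.2494 = 0.4987 mol.
Q = n(e⁻)·F = 0.4987 × 96485 = 48120 C.
t = Q/I = 48120 / 0.8280 A = 58120 s = 16.1 h.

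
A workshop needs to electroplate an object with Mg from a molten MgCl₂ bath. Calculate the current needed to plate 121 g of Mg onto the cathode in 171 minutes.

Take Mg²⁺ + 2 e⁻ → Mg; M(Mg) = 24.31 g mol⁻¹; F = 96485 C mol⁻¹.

93.6 A

n(Mg) = 121 / 24.31 = 4.977 mol.
n(e⁻) = 2 × 4.977 = 9.955 mol.
Q = n(e⁻)·F = 9.955 × 96485 = 960500 C.
I = Q/t = 960500 / 10260 s = 93.6 A.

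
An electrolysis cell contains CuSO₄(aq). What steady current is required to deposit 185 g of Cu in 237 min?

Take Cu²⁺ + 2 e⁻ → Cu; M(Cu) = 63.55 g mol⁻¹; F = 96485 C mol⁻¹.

39.5 A

n(Cu) = 185 / 63.55 = 2.911 mol.
n(e⁻) = 2 × 2.911 = 5.822 mol.
Q = n(e⁻)·F = 5.822 × 96485 = 561800 C.
I = Q/t = 561800 / 14220 s = 39.5 A.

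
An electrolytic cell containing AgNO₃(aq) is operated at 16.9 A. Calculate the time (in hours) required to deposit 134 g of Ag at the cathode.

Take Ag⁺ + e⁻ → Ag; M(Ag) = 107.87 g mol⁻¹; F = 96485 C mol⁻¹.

n(Ag) = m/M = 134 / 107.87 = 1.242 mol.
Each Ag atom requires 1 electron, so n(e⁻) = 1 × 1.242 = 1.242 mol.
Q = n(e⁻)·F = 1.242 × 96485 = 119900 C.
t = Q/I = 119900 / 16.90 A = 7092 s = 1.97 h.

1.97 h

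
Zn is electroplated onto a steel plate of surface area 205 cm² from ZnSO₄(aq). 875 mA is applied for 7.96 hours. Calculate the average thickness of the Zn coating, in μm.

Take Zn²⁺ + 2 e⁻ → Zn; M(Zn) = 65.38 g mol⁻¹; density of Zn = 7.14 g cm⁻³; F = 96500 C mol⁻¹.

Q = I·t = 0.8750 × 28656 = 25070 C; n(e⁻) = 0.2598 mol.
n(Zn) = n(e⁻)/2 = 0.1299 mol, so m = 0.1299 × 65.38 = 8.494 g.
Volume = m/ρ = 8.494 / 7.14 = 1.190 cm³.
Thickness = V/A = 1.190 / 205 = 0.00580 cm = 58.0 μm.

58.0 μm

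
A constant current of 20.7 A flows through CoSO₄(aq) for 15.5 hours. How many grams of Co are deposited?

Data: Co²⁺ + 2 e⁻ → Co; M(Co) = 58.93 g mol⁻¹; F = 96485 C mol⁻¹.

Q = I·t = 20.70 A × 55800 s = 1155000 C.
n(e⁻) = Q/F = 1155000 / 96485 = 11.97 mol.
Co²⁺ + 2 e⁻ → Co, so n(Co) = n(e⁻)/2 = 5.986 mol.
m = n·M = 5.986 × 58.93 = 353 g.

353 g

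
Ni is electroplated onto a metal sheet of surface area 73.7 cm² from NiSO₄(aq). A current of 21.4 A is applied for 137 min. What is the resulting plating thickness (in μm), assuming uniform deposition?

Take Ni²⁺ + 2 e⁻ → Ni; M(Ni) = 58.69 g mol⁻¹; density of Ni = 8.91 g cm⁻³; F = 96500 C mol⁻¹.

815 μm

Q = I·t = 21.40 × 8220.0 = 175900 C; n(e⁻) = 1.823 mol.
n(Ni) = n(e⁻)/2 = 0.9114 mol, so m = 0.9114 × 58.69 = 53.49 g.
Volume = m/ρ = 53.49 / 8.91 = 6.004 cm³.
Thickness = V/A = 6.004 / 73.7 = 0.0815 cm = 815 μm.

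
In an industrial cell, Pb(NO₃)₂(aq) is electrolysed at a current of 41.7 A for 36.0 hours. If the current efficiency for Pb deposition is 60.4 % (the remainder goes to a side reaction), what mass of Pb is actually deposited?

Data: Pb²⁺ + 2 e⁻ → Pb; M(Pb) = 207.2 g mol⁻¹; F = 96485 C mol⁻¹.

3500 g

Q = I·t = 41.70 × 129600 = 5404000 C.
n(e⁻) = 5404000/96485 = 56.01 mol; theoretically n(Pb) = 56.01/2 = 28.01 mol, m_theo = 5803 g.
At 60.4 % efficiency, m_actual = 0.604 × 5803 = 3500 g.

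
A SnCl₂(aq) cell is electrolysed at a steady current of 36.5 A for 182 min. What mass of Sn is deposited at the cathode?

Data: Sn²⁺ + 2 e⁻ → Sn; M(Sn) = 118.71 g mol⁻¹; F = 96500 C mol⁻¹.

245 g

Q = I·t = 36.50 A × 10920 s = 398600 C.
n(e⁻) = Q/F = 398600 / 96500 = 4.130 mol.
Sn²⁺ + 2 e⁻ → Sn, so n(Sn) = n(e⁻)/2 = 2.065 mol.
m = n·M = 2.065 × 118.71 = 245 g.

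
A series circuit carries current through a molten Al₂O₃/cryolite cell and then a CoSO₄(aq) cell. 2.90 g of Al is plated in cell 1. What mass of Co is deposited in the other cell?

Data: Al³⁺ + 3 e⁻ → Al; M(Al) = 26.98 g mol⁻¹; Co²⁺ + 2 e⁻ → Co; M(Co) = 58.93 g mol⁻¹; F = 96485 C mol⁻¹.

9.50 g

n(Al) = 2.90 / 26.98 = 0.1075 mol.
Since Al³⁺ + 3 e⁻ → Al, n(e⁻) passed = 3 × 0.1075 = 0.3225 mol.
Cells in series carry the same charge, so the same 0.3225 mol of electrons passes through cell 2.
Co²⁺ + 2 e⁻ → Co, so n(Co) = 0.3225 / 2 = 0.1612 mol.
m(Co) = 0.1612 × 58.93 = 9.50 g.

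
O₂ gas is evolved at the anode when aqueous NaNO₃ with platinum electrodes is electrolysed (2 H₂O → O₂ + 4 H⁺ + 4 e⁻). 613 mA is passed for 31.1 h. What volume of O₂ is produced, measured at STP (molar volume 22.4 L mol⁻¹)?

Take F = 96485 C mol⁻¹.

3.98 L

Q = I·t = 0.6130 A × 111960 s = 68630 C.
n(e⁻) = Q/F = 68630 / 96485 = 0.7113 mol.
4 electrons are transferred per O₂ molecule, so n(O₂) = 0.7113 / 4 = 0.1778 mol.
V = n × V_m = 0.1778 × 22.4 = 3.98 L.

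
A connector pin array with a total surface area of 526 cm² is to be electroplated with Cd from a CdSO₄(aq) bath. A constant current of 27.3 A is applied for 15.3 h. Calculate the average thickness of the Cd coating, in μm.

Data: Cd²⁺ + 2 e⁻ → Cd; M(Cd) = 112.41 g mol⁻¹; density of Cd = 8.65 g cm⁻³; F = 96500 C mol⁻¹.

Q = I·t = 27.30 × 55080 = 1504000 C; n(e⁻) = 15.58 mol.
n(Cd) = n(e⁻)/2 = 7.791 mol, so m = 7.791 × 112.41 = 875.8 g.
Volume = m/ρ = 875.8 / 8.65 = 101.2 cm³.
Thickness = V/A = 101.2 / 526 = 0.192 cm = 1920 μm.

1920 μm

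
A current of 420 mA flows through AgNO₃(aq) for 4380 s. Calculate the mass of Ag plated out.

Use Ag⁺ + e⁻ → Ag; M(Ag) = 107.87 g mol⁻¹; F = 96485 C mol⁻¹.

Q = I·t = 0.4200 A × 4380.0 s = 1840 C.
n(e⁻) = Q/F = 1840 / 96485 = 0.01907 mol.
Ag⁺ + e⁻ → Ag, so n(Ag) = n(e⁻)/1 = 0.01907 mol.
m = n·M = 0.01907 × 107.87 = 2.06 g.

2.06 g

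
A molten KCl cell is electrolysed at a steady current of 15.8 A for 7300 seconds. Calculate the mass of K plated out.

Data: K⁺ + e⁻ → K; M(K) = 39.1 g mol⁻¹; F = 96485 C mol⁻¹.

46.7 g

Q = I·t = 15.80 A × 7300.0 s = 115300 C.
n(e⁻) = Q/F = 115300 / 96485 = 1.195 mol.
K⁺ + e⁻ → K, so n(K) = n(e⁻)/1 = 1.195 mol.
m = n·M = 1.195 × 39.1 = 46.7 g.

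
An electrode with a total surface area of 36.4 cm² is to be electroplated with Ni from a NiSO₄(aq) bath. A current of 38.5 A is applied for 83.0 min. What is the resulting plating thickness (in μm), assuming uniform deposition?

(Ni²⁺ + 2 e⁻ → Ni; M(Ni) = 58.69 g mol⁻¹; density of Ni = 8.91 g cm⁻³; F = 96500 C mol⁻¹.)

1800 μm

Q = I·t = 38.50 × 4980.0 = 191700 C; n(e⁻) = 1.987 mol.
n(Ni) = n(e⁻)/2 = 0.9934 mol, so m = 0.9934 × 58.69 = 58.30 g.
Volume = m/ρ = 58.30 / 8.91 = 6.544 cm³.
Thickness = V/A = 6.544 / 36.4 = 0.180 cm = 1800 μm.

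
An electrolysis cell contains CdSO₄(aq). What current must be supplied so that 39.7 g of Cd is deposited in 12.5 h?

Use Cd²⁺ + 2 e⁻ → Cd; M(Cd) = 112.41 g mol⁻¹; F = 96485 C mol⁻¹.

n(Cd) = 39.7 / 112.41 = 0.3532 mol.
n(e⁻) = 2 × 0.3532 = 0.7063 mol.
Q = n(e⁻)·F = 0.7063 × 96485 = 68150 C.
I = Q/t = 68150 / 45000 s = 1.51 A.

1.51 A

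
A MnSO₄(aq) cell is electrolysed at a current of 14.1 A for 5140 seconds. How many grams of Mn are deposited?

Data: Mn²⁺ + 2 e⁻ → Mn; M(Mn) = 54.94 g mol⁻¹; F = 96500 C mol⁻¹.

Q = I·t = 14.10 A × 5140.0 s = 72470 C.
n(e⁻) = Q/F = 72470 / 96500 = 0.7510 mol.
Mn²⁺ + 2 e⁻ → Mn, so n(Mn) = n(e⁻)/2 = 0.3755 mol.
m = n·M = 0.3755 × 54.94 = 20.6 g.

20.6 g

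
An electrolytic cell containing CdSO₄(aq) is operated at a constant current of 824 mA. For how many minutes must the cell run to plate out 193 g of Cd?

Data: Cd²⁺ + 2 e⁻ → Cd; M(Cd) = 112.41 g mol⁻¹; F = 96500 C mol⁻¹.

6700 min

n(Cd) = m/M = 193 / 112.41 = 1.717 mol.
Each Cd atom requires 2 electrons, so n(e⁻) = 2 × 1.717 = 3.434 mol.
Q = n(e⁻)·F = 3.434 × 96500 = 331400 C.
t = Q/I = 331400 / 0.8240 A = 402100 s = 6700 min.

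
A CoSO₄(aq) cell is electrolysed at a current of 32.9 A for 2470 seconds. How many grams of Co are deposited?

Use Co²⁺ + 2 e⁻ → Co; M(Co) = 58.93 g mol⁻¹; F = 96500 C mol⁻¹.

24.8 g

Q = I·t = 32.90 A × 2470.0 s = 81260 C.
n(e⁻) = Q/F = 81260 / 96500 = 0.8421 mol.
Co²⁺ + 2 e⁻ → Co, so n(Co) = n(e⁻)/2 = 0.4211 mol.
m = n·M = 0.4211 × 58.93 = 24.8 g.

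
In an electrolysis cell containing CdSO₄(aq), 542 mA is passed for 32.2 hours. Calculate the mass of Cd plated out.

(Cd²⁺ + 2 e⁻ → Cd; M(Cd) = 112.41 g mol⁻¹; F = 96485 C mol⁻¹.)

36.6 g

Q = I·t = 0.5420 A × 115920 s = 62830 C.
n(e⁻) = Q/F = 62830 / 96485 = 0.6512 mol.
Cd²⁺ + 2 e⁻ → Cd, so n(Cd) = n(e⁻)/2 = 0.3256 mol.
m = n·M = 0.3256 × 112.41 = 36.6 g.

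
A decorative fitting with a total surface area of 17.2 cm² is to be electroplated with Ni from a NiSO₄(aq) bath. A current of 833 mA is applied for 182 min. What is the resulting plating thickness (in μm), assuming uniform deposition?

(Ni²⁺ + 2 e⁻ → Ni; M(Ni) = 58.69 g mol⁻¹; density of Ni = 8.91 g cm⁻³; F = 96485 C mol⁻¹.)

181 μm

Q = I·t = 0.8330 × 10920 = 9096 C; n(e⁻) = 0.09428 mol.
n(Ni) = n(e⁻)/2 = 0.04714 mol, so m = 0.04714 × 58.69 = 2.767 g.
Volume = m/ρ = 2.767 / 8.91 = 0.3105 cm³.
Thickness = V/A = 0.3105 / 17.2 = 0.0181 cm = 181 μm.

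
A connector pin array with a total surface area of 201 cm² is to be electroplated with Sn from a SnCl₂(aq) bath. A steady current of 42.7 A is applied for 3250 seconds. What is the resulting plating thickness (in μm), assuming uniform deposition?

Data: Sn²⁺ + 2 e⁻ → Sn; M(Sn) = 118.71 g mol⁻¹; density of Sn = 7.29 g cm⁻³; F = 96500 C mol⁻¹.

583 μm

Q = I·t = 42.70 × 3250.0 = 138800 C; n(e⁻) = 1.438 mol.
n(Sn) = n(e⁻)/2 = 0.7190 mol, so m = 0.7190 × 118.71 = 85.36 g.
Volume = m/ρ = 85.36 / 7.29 = 11.71 cm³.
Thickness = V/A = 11.71 / 201 = 0.0583 cm = 583 μm.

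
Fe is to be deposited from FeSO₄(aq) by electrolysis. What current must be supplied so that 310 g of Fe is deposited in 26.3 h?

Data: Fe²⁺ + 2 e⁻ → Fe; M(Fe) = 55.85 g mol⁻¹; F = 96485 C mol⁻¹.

11.3 A

n(Fe) = 310 / 55.85 = 5.551 mol.
n(e⁻) = 2 × 5.551 = 11.10 mol.
Q = n(e⁻)·F = 11.10 × 96485 = 1071000 C.
I = Q/t = 1071000 / 94680 s = 11.3 A.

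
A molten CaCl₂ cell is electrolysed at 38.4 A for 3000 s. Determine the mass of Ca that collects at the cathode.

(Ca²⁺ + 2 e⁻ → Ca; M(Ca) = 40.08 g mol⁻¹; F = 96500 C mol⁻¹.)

Q = I·t = 38.40 A × 3000.0 s = 115200 C.
n(e⁻) = Q/F = 115200 / 96500 = 1.194 mol.
Ca²⁺ + 2 e⁻ → Ca, so n(Ca) = n(e⁻)/2 = 0.5969 mol.
m = n·M = 0.5969 × 40.08 = 23.9 g.

23.9 g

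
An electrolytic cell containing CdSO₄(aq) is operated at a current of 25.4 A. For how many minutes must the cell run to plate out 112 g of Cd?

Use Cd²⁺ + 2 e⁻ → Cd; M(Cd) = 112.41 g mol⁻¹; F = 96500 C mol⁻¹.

n(Cd) = m/M = 112 / 112.41 = 0.9964 mol.
Each Cd atom requires 2 electrons, so n(e⁻) = 2 × 0.9964 = 1.993 mol.
Q = n(e⁻)·F = 1.993 × 96500 = 192300 C.
t = Q/I = 192300 / 25.40 A = 7571 s = 126 min.

126 min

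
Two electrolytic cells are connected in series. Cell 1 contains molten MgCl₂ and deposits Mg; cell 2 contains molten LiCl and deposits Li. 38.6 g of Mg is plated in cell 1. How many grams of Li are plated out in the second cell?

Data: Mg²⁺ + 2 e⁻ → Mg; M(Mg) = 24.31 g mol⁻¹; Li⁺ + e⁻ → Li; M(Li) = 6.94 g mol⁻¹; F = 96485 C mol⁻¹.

n(Mg) = 38.6 / 24.31 = 1.588 mol.
Since Mg²⁺ + 2 e⁻ → Mg, n(e⁻) passed = 2 × 1.588 = 3.176 mol.
Cells in series carry the same charge, so the same 3.176 mol of electrons passes through cell 2.
Li⁺ + e⁻ → Li, so n(Li) = 3.176 / 1 = 3.176 mol.
m(Li) = 3.176 × 6.94 = 22.0 g.

22.0 g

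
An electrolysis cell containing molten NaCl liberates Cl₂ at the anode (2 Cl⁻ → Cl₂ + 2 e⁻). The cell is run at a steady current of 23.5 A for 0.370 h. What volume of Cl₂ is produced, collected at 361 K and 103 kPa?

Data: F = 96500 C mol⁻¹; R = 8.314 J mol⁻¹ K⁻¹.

Q = I·t = 23.50 A × 1332.0 s = 31300 C.
n(e⁻) = Q/F = 31300 / 96500 = 0.3244 mol.
2 electrons are transferred per Cl₂ molecule, so n(Cl₂) = 0.3244 / 2 = 0.1622 mol.
V = nRT/P = (0.1622 × 8.314 × 361) / (103 × 10³ Pa) = 0.00473 m³ = 4.73 L.

4.73 L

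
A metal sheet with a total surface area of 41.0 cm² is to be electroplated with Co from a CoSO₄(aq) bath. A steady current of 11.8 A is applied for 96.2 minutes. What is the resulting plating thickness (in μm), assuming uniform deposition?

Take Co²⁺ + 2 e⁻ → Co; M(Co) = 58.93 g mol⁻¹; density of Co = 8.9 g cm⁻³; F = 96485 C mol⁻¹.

570 μm

Q = I·t = 11.80 × 5772.0 = 68110 C; n(e⁻) = 0.7059 mol.
n(Co) = n(e⁻)/2 = 0.3530 mol, so m = 0.3530 × 58.93 = 20.80 g.
Volume = m/ρ = 20.80 / 8.9 = 2.337 cm³.
Thickness = V/A = 2.337 / 41.0 = 0.0570 cm = 570 μm.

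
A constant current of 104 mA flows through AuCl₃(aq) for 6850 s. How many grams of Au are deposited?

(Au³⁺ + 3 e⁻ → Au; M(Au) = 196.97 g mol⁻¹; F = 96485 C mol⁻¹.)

Q = I·t = 0.1040 A × 6850.0 s = 712.4 C.
n(e⁻) = Q/F = 712.4 / 96485 = 0.007384 mol.
Au³⁺ + 3 e⁻ → Au, so n(Au) = n(e⁻)/3 = 0.002461 mol.
m = n·M = 0.002461 × 196.97 = 0.485 g.

0.485 g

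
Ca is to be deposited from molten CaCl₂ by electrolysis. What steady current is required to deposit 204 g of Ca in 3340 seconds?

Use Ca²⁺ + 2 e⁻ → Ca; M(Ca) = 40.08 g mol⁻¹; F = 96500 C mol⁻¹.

n(Ca) = 204 / 40.08 = 5.090 mol.
n(e⁻) = 2 × 5.090 = 10.18 mol.
Q = n(e⁻)·F = 10.18 × 96500 = 982300 C.
I = Q/t = 982300 / 3340.0 s = 294 A.

294 A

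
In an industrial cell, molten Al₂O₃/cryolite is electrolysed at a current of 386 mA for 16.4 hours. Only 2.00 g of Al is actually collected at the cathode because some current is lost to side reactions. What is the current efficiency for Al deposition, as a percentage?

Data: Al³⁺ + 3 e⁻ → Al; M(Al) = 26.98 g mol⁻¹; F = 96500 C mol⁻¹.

Q = I·t = 0.3860 × 59040 = 22790 C; n(e⁻) = 22790/96500 = 0.2362 mol.
Theoretical n(Al) = n(e⁻)/3 = 0.07872 mol, i.e. m_theo = 0.07872 × 26.98 = 2.124 g.
Efficiency = m_actual / m_theo = 2.00 / 2.124 = 94.2 %.

94.2 %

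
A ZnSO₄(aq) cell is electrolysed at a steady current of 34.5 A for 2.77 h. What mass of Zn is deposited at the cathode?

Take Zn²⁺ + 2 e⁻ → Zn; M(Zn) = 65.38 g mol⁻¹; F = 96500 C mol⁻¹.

117 g

Q = I·t = 34.50 A × 9972.0 s = 344000 C.
n(e⁻) = Q/F = 344000 / 96500 = 3.565 mol.
Zn²⁺ + 2 e⁻ → Zn, so n(Zn) = n(e⁻)/2 = 1.783 mol.
m = n·M = 1.783 × 65.38 = 117 g.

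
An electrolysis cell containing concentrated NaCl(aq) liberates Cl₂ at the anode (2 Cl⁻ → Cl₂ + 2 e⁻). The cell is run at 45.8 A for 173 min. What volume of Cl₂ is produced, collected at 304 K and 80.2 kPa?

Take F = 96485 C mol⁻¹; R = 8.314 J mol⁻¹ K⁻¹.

Q = I·t = 45.80 A × 10380 s = 475400 C.
n(e⁻) = Q/F = 475400 / 96485 = 4.927 mol.
2 electrons are transferred per Cl₂ molecule, so n(Cl₂) = 4.927 / 2 = 2.464 mol.
V = nRT/P = (2.464 × 8.314 × 304) / (80.2 × 10³ Pa) = 0.0776 m³ = 77.6 L.

77.6 L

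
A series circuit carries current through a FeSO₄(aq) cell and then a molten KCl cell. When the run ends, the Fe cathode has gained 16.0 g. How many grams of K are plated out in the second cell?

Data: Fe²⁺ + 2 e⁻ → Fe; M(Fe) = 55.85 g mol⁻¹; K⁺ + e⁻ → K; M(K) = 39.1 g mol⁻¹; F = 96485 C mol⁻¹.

n(Fe) = 16.0 / 55.85 = 0.2865 mol.
Since Fe²⁺ + 2 e⁻ → Fe, n(e⁻) passed = 2 × 0.2865 = 0.5730 mol.
Cells in series carry the same charge, so the same 0.5730 mol of electrons passes through cell 2.
K⁺ + e⁻ → K, so n(K) = 0.5730 / 1 = 0.5730 mol.
m(K) = 0.5730 × 39.1 = 22.4 g.

22.4 g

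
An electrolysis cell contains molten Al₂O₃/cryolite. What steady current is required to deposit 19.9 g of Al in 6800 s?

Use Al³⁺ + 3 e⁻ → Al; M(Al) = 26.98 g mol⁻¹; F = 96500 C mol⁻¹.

n(Al) = 19.9 / 26.98 = 0.7376 mol.
n(e⁻) = 3 × 0.7376 = 2.213 mol.
Q = n(e⁻)·F = 2.213 × 96500 = 213500 C.
I = Q/t = 213500 / 6800.0 s = 31.4 A.

31.4 A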